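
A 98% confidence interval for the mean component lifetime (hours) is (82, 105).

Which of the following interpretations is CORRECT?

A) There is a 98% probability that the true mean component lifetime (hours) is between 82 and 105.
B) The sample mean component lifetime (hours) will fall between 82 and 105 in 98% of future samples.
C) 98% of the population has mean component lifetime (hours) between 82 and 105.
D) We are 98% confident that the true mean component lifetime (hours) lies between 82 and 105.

A confidence interval represents our confidence in the procedure, not a probability statement about the parameter.

Key concept: If we repeated this sampling process many times and computed a 98% CI each time, about 98% of those intervals would contain the true population parameter.

For this specific interval (82, 105):
- Midpoint (point estimate): 93.5
- Margin of error: 11.5

The correct interpretation is the one stating confidence that the true parameter lies in the interval — option D.

D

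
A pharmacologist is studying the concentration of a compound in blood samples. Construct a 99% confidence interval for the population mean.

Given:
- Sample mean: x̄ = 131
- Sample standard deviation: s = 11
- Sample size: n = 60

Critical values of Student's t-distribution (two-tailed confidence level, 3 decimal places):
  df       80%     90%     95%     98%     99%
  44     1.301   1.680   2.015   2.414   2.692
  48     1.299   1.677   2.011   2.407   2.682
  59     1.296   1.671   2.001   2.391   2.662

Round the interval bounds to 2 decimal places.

The population standard deviation σ is unknown (only the sample standard deviation s is given), so use a t-interval with df = n - 1 = 60 - 1 = 59.

For 99% confidence with df = 59, t* = 2.662 (from t-table)

Standard error: SE = s/√n = 11/√60 = 1.420094

Margin of error: E = t* × SE = 2.662 × 1.420094 = 3.7803

T-interval: x̄ ± E = 131 ± 3.7803 = (127.2197, 134.7803)

Rounded to 2 decimal places:

(127.22, 134.78)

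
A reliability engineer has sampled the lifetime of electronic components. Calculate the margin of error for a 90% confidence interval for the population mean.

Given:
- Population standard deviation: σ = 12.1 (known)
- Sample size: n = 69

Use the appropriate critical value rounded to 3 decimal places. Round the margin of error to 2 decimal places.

The population standard deviation σ is known, so use the z-interval margin of error formula.

For 90% confidence, z* = 1.645 (from standard normal table)

Margin of error formula for z-interval: E = z* × σ/√n

E = 1.645 × 12.1/√69
  = 1.645 × 1.456669
  = 2.3962

Rounded to 2 decimal places:

2.40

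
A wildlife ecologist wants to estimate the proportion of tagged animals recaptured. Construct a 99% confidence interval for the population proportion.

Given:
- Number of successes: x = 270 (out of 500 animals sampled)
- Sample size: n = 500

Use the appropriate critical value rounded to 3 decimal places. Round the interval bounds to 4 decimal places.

Sample proportion: p̂ = 270/500 = 0.540000

Check conditions for normal approximation:
  np̂ = 270 ≥ 10 ✓
  n(1-p̂) = 230 ≥ 10 ✓

The sample is large enough, so use a z-interval (normal approximation) for the proportion.

For 99% confidence, z* = 2.576 (from standard normal table)

Standard error: SE = √(p̂(1-p̂)/n) = √(0.540000×0.460000/500) = 0.02228901

Margin of error: E = z* × SE = 2.576 × 0.02228901 = 0.057416

Z-interval: p̂ ± E = 0.540000 ± 0.057416 = (0.482584, 0.597416)

Rounded to 4 decimal places:

(0.4826, 0.5974)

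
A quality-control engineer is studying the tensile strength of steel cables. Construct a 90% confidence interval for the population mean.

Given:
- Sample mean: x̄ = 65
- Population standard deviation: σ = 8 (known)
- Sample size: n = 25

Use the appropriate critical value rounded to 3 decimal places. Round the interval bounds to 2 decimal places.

The population standard deviation σ is known, so use a z-interval (standard normal critical value).

For 90% confidence, z* = 1.645 (from standard normal table)

Standard error: SE = σ/√n = 8/√25 = 1.600000

Margin of error: E = z* × SE = 1.645 × 1.600000 = 2.6320

Z-interval: x̄ ± E = 65 ± 2.6320 = (62.3680, 67.6320)

Rounded to 2 decimal places:

(62.37, 67.63)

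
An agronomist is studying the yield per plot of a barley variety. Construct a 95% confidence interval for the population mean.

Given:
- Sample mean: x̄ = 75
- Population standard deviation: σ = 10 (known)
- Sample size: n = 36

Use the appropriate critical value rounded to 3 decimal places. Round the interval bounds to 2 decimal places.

The population standard deviation σ is known, so use a z-interval (standard normal critical value).

For 95% confidence, z* = 1.96 (from standard normal table)

Standard error: SE = σ/√n = 10/√36 = 1.666667

Margin of error: E = z* × SE = 1.96 × 1.666667 = 3.2667

Z-interval: x̄ ± E = 75 ± 3.2667 = (71.7333, 78.2667)

Rounded to 2 decimal places:

(71.73, 78.27)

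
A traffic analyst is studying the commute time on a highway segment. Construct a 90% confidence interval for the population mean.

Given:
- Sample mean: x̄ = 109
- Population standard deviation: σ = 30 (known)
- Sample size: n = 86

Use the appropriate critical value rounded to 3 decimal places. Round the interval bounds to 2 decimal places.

The population standard deviation σ is known, so use a z-interval (standard normal critical value).

For 90% confidence, z* = 1.645 (from standard normal table)

Standard error: SE = σ/√n = 30/√86 = 3.234983

Margin of error: E = z* × SE = 1.645 × 3.234983 = 5.3215

Z-interval: x̄ ± E = 109 ± 5.3215 = (103.6785, 114.3215)

Rounded to 2 decimal places:

(103.68, 114.32)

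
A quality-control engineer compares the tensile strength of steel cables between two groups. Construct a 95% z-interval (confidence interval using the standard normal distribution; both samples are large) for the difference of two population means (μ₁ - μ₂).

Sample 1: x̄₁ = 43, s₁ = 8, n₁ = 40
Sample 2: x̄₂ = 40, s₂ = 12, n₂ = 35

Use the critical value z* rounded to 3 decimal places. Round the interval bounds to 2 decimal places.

Both samples are large (n₁ = 40 ≥ 30, n₂ = 35 ≥ 30), so a z-interval for the difference of means applies.

Point estimate: x̄₁ - x̄₂ = 43 - 40 = 3

Standard error: SE = √(s₁²/n₁ + s₂²/n₂)
= √(8²/40 + 12²/35)
= √(1.600000 + 4.114286)
= 2.390457

For 95% confidence, z* = 1.96 (from standard normal table)
Margin of error: E = z* × SE = 1.96 × 2.390457 = 4.6853

Z-interval: (x̄₁ - x̄₂) ± E = 3 ± 4.6853 = (-1.6853, 7.6853)

Rounded to 2 decimal places:

(-1.69, 7.69)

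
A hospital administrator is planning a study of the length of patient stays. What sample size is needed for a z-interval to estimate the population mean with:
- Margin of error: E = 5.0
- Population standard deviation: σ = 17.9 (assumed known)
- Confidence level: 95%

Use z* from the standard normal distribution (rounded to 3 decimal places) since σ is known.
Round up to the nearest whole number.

Using z* since population σ is known (z-interval formula).

For 95% confidence, z* = 1.96 (from standard normal table)

Sample size formula for z-interval: n = (z*σ/E)²

n = (1.96 × 17.9 / 5.0)²
  = (7.016800)²
  = 49.2355

Round up to the nearest whole number: n = 50

50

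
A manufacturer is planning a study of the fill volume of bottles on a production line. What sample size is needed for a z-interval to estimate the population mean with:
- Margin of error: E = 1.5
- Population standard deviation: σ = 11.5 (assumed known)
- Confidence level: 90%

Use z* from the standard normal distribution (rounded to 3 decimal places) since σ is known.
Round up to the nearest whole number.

Using z* since population σ is known (z-interval formula).

For 90% confidence, z* = 1.645 (from standard normal table)

Sample size formula for z-interval: n = (z*σ/E)²

n = (1.645 × 11.5 / 1.5)²
  = (12.611667)²
  = 159.0541

Round up to the nearest whole number: n = 160

160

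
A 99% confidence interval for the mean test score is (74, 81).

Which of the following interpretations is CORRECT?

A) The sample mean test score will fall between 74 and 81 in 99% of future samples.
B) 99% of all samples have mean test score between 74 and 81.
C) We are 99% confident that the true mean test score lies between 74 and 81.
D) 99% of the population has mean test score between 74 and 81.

A confidence interval represents our confidence in the procedure, not a probability statement about the parameter.

Key concept: If we repeated this sampling process many times and computed a 99% CI each time, about 99% of those intervals would contain the true population parameter.

For this specific interval (74, 81):
- Midpoint (point estimate): 77.5
- Margin of error: 3.5

The correct interpretation is the one stating confidence that the true parameter lies in the interval — option C.

C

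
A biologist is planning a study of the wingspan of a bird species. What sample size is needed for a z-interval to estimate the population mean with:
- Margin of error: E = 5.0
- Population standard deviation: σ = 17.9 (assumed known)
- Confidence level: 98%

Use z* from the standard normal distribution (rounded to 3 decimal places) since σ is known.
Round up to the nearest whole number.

Using z* since population σ is known (z-interval formula).

For 98% confidence, z* = 2.326 (from standard normal table)

Sample size formula for z-interval: n = (z*σ/E)²

n = (2.326 × 17.9 / 5.0)²
  = (8.327080)²
  = 69.3403

Round up to the nearest whole number: n = 70

70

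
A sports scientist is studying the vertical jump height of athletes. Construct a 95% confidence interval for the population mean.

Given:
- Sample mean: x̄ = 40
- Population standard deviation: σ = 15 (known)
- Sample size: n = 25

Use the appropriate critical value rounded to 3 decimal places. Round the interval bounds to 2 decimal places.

The population standard deviation σ is known, so use a z-interval (standard normal critical value).

For 95% confidence, z* = 1.96 (from standard normal table)

Standard error: SE = σ/√n = 15/√25 = 3.000000

Margin of error: E = z* × SE = 1.96 × 3.000000 = 5.8800

Z-interval: x̄ ± E = 40 ± 5.8800 = (34.1200, 45.8800)

Rounded to 2 decimal places:

(34.12, 45.88)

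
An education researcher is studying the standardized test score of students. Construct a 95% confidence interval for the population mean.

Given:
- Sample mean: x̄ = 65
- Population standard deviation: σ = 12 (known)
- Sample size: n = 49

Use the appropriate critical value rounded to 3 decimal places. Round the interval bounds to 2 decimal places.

The population standard deviation σ is known, so use a z-interval (standard normal critical value).

For 95% confidence, z* = 1.96 (from standard normal table)

Standard error: SE = σ/√n = 12/√49 = 1.714286

Margin of error: E = z* × SE = 1.96 × 1.714286 = 3.3600

Z-interval: x̄ ± E = 65 ± 3.3600 = (61.6400, 68.3600)

Rounded to 2 decimal places:

(61.64, 68.36)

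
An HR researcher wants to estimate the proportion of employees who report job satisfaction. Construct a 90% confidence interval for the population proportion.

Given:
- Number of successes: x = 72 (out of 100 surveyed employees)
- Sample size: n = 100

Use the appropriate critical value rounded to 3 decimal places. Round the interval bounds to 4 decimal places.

Sample proportion: p̂ = 72/100 = 0.720000

Check conditions for normal approximation:
  np̂ = 72 ≥ 10 ✓
  n(1-p̂) = 28 ≥ 10 ✓

The sample is large enough, so use a z-interval (normal approximation) for the proportion.

For 90% confidence, z* = 1.645 (from standard normal table)

Standard error: SE = √(p̂(1-p̂)/n) = √(0.720000×0.280000/100) = 0.04489989

Margin of error: E = z* × SE = 1.645 × 0.04489989 = 0.073860

Z-interval: p̂ ± E = 0.720000 ± 0.073860 = (0.646140, 0.793860)

Rounded to 4 decimal places:

(0.6461, 0.7939)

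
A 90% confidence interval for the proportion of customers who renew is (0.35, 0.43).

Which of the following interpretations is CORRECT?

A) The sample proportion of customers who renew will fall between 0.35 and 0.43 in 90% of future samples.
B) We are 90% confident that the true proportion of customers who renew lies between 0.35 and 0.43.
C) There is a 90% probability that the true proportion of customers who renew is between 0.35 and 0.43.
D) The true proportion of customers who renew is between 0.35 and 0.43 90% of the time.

A confidence interval represents our confidence in the procedure, not a probability statement about the parameter.

Key concept: If we repeated this sampling process many times and computed a 90% CI each time, about 90% of those intervals would contain the true population parameter.

For this specific interval (0.35, 0.43):
- Midpoint (point estimate): 0.39
- Margin of error: 0.04

The correct interpretation is the one stating confidence that the true parameter lies in the interval — option B.

B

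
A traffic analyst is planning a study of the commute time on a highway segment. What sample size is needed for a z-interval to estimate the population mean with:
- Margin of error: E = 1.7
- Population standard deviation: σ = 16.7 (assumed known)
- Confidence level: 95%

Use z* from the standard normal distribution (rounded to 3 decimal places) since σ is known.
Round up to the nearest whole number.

Using z* since population σ is known (z-interval formula).

For 95% confidence, z* = 1.96 (from standard normal table)

Sample size formula for z-interval: n = (z*σ/E)²

n = (1.96 × 16.7 / 1.7)²
  = (19.254118)²
  = 370.7210

Round up to the nearest whole number: n = 371

371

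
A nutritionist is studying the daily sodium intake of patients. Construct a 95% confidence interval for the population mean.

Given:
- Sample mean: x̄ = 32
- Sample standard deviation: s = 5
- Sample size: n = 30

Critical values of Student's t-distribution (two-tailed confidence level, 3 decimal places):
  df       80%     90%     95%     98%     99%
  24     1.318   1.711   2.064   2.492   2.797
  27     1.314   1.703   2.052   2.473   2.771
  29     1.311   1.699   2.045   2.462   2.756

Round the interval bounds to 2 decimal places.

The population standard deviation σ is unknown (only the sample standard deviation s is given), so use a t-interval with df = n - 1 = 30 - 1 = 29.

For 95% confidence with df = 29, t* = 2.045 (from t-table)

Standard error: SE = s/√n = 5/√30 = 0.912871

Margin of error: E = t* × SE = 2.045 × 0.912871 = 1.8668

T-interval: x̄ ± E = 32 ± 1.8668 = (30.1332, 33.8668)

Rounded to 2 decimal places:

(30.13, 33.87)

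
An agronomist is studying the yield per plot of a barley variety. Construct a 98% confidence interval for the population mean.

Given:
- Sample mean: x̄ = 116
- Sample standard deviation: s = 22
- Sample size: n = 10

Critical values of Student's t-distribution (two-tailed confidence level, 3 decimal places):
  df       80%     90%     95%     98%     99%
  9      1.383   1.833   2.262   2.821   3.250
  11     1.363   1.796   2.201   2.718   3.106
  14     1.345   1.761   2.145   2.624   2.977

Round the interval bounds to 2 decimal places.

The population standard deviation σ is unknown (only the sample standard deviation s is given), so use a t-interval with df = n - 1 = 10 - 1 = 9.

For 98% confidence with df = 9, t* = 2.821 (from t-table)

Standard error: SE = s/√n = 22/√10 = 6.957011

Margin of error: E = t* × SE = 2.821 × 6.957011 = 19.6257

T-interval: x̄ ± E = 116 ± 19.6257 = (96.3743, 135.6257)

Rounded to 2 decimal places:

(96.37, 135.63)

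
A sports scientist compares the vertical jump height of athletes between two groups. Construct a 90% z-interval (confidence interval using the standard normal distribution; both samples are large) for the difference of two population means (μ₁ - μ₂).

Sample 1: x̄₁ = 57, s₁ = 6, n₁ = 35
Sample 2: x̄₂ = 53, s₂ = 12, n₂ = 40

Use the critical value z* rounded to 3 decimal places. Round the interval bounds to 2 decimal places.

Both samples are large (n₁ = 35 ≥ 30, n₂ = 40 ≥ 30), so a z-interval for the difference of means applies.

Point estimate: x̄₁ - x̄₂ = 57 - 53 = 4

Standard error: SE = √(s₁²/n₁ + s₂²/n₂)
= √(6²/35 + 12²/40)
= √(1.028571 + 3.600000)
= 2.151411

For 90% confidence, z* = 1.645 (from standard normal table)
Margin of error: E = z* × SE = 1.645 × 2.151411 = 3.5391

Z-interval: (x̄₁ - x̄₂) ± E = 4 ± 3.5391 = (0.4609, 7.5391)

Rounded to 2 decimal places:

(0.46, 7.54)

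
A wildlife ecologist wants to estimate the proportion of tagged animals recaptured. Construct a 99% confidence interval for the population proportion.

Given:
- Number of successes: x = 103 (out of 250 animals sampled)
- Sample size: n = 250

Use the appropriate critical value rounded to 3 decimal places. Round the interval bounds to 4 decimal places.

Sample proportion: p̂ = 103/250 = 0.412000

Check conditions for normal approximation:
  np̂ = 103 ≥ 10 ✓
  n(1-p̂) = 147 ≥ 10 ✓

The sample is large enough, so use a z-interval (normal approximation) for the proportion.

For 99% confidence, z* = 2.576 (from standard normal table)

Standard error: SE = √(p̂(1-p̂)/n) = √(0.412000×0.588000/250) = 0.03112915

Margin of error: E = z* × SE = 2.576 × 0.03112915 = 0.080189

Z-interval: p̂ ± E = 0.412000 ± 0.080189 = (0.331811, 0.492189)

Rounded to 4 decimal places:

(0.3318, 0.4922)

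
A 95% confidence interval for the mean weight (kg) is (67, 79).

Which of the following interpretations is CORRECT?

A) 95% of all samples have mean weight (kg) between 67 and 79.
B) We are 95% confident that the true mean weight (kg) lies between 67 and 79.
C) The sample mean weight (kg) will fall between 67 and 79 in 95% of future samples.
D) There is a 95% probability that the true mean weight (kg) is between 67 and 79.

A confidence interval represents our confidence in the procedure, not a probability statement about the parameter.

Key concept: If we repeated this sampling process many times and computed a 95% CI each time, about 95% of those intervals would contain the true population parameter.

For this specific interval (67, 79):
- Midpoint (point estimate): 73
- Margin of error: 6

The correct interpretation is the one stating confidence that the true parameter lies in the interval — option B.

B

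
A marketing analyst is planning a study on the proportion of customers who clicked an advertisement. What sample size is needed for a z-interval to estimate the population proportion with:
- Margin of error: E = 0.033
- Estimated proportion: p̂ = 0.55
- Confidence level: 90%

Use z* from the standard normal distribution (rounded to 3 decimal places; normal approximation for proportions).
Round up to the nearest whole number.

Using z* for proportion z-interval (normal approximation).

For 90% confidence, z* = 1.645 (from standard normal table)

Sample size formula for proportion z-interval: n = z*²p̂(1-p̂)/E²

n = 1.645² × 0.55 × 0.45 / 0.033²
  = 2.706025 × 0.2475 / 0.001089
  = 615.0057

Round up to the nearest whole number: n = 616

616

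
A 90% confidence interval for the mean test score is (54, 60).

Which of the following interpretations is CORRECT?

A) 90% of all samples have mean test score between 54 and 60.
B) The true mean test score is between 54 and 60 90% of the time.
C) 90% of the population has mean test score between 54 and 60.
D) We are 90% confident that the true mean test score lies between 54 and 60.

A confidence interval represents our confidence in the procedure, not a probability statement about the parameter.

Key concept: If we repeated this sampling process many times and computed a 90% CI each time, about 90% of those intervals would contain the true population parameter.

For this specific interval (54, 60):
- Midpoint (point estimate): 57
- Margin of error: 3

The correct interpretation is the one stating confidence that the true parameter lies in the interval — option D.

D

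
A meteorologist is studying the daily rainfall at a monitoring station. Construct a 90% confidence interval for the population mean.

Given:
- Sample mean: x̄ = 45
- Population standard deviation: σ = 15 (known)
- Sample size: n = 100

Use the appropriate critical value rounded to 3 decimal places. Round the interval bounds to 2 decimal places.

The population standard deviation σ is known, so use a z-interval (standard normal critical value).

For 90% confidence, z* = 1.645 (from standard normal table)

Standard error: SE = σ/√n = 15/√100 = 1.500000

Margin of error: E = z* × SE = 1.645 × 1.500000 = 2.4675

Z-interval: x̄ ± E = 45 ± 2.4675 = (42.5325, 47.4675)

Rounded to 2 decimal places:

(42.53, 47.47)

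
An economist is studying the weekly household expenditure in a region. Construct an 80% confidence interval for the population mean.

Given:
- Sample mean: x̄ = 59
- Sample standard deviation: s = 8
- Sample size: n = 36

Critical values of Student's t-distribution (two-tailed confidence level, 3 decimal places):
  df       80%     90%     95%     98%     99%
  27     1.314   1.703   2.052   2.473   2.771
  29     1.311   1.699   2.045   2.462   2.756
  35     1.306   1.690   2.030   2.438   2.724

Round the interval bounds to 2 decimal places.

The population standard deviation σ is unknown (only the sample standard deviation s is given), so use a t-interval with df = n - 1 = 36 - 1 = 35.

For 80% confidence with df = 35, t* = 1.306 (from t-table)

Standard error: SE = s/√n = 8/√36 = 1.333333

Margin of error: E = t* × SE = 1.306 × 1.333333 = 1.7413

T-interval: x̄ ± E = 59 ± 1.7413 = (57.2587, 60.7413)

Rounded to 2 decimal places:

(57.26, 60.74)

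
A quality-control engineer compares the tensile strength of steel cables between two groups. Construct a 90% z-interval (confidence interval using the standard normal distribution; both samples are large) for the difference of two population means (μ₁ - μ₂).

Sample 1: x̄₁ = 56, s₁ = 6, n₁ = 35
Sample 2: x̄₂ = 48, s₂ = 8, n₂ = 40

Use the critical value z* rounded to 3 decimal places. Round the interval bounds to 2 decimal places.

Both samples are large (n₁ = 35 ≥ 30, n₂ = 40 ≥ 30), so a z-interval for the difference of means applies.

Point estimate: x̄₁ - x̄₂ = 56 - 48 = 8

Standard error: SE = √(s₁²/n₁ + s₂²/n₂)
= √(6²/35 + 8²/40)
= √(1.028571 + 1.600000)
= 1.621287

For 90% confidence, z* = 1.645 (from standard normal table)
Margin of error: E = z* × SE = 1.645 × 1.621287 = 2.6670

Z-interval: (x̄₁ - x̄₂) ± E = 8 ± 2.6670 = (5.3330, 10.6670)

Rounded to 2 decimal places:

(5.33, 10.67)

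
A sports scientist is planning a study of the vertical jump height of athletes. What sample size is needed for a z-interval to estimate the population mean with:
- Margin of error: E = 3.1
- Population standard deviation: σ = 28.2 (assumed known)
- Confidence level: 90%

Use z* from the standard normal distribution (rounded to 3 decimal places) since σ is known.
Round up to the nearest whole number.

Using z* since population σ is known (z-interval formula).

For 90% confidence, z* = 1.645 (from standard normal table)

Sample size formula for z-interval: n = (z*σ/E)²

n = (1.645 × 28.2 / 3.1)²
  = (14.964194)²
  = 223.9271

Round up to the nearest whole number: n = 224

224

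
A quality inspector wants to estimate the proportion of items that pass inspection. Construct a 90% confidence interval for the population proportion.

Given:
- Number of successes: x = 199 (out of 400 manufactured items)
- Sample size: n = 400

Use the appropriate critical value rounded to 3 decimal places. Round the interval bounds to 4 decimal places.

Sample proportion: p̂ = 199/400 = 0.497500

Check conditions for normal approximation:
  np̂ = 199 ≥ 10 ✓
  n(1-p̂) = 201 ≥ 10 ✓

The sample is large enough, so use a z-interval (normal approximation) for the proportion.

For 90% confidence, z* = 1.645 (from standard normal table)

Standard error: SE = √(p̂(1-p̂)/n) = √(0.497500×0.502500/400) = 0.02499969

Margin of error: E = z* × SE = 1.645 × 0.02499969 = 0.041124

Z-interval: p̂ ± E = 0.497500 ± 0.041124 = (0.456376, 0.538624)

Rounded to 4 decimal places:

(0.4564, 0.5386)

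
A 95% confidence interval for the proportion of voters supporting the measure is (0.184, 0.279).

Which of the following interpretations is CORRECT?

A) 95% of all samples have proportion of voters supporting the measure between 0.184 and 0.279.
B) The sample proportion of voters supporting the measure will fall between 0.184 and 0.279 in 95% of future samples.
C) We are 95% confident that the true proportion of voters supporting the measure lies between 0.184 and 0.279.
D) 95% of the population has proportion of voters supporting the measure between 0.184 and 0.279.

A confidence interval represents our confidence in the procedure, not a probability statement about the parameter.

Key concept: If we repeated this sampling process many times and computed a 95% CI each time, about 95% of those intervals would contain the true population parameter.

For this specific interval (0.184, 0.279):
- Midpoint (point estimate): 0.2315
- Margin of error: 0.0475

The correct interpretation is the one stating confidence that the true parameter lies in the interval — option C.

C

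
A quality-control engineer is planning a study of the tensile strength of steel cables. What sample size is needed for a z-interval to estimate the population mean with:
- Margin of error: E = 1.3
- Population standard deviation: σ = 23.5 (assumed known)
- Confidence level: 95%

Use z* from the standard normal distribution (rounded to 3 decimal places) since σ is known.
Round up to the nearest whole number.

Using z* since population σ is known (z-interval formula).

For 95% confidence, z* = 1.96 (from standard normal table)

Sample size formula for z-interval: n = (z*σ/E)²

n = (1.96 × 23.5 / 1.3)²
  = (35.430769)²
  = 1255.3394

Round up to the nearest whole number: n = 1256

1256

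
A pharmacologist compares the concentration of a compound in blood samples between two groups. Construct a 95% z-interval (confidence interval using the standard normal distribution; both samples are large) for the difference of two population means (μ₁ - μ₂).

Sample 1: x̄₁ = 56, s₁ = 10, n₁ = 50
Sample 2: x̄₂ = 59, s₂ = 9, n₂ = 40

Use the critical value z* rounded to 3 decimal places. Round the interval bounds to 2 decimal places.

Both samples are large (n₁ = 50 ≥ 30, n₂ = 40 ≥ 30), so a z-interval for the difference of means applies.

Point estimate: x̄₁ - x̄₂ = 56 - 59 = -3

Standard error: SE = √(s₁²/n₁ + s₂²/n₂)
= √(10²/50 + 9²/40)
= √(2.000000 + 2.025000)
= 2.006240

For 95% confidence, z* = 1.96 (from standard normal table)
Margin of error: E = z* × SE = 1.96 × 2.006240 = 3.9322

Z-interval: (x̄₁ - x̄₂) ± E = -3 ± 3.9322 = (-6.9322, 0.9322)

Rounded to 2 decimal places:

(-6.93, 0.93)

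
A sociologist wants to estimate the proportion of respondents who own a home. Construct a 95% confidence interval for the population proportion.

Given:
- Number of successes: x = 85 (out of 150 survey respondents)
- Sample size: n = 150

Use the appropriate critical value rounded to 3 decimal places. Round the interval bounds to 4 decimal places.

Sample proportion: p̂ = 85/150 = 0.566667

Check conditions for normal approximation:
  np̂ = 85 ≥ 10 ✓
  n(1-p̂) = 65 ≥ 10 ✓

The sample is large enough, so use a z-interval (normal approximation) for the proportion.

For 95% confidence, z* = 1.96 (from standard normal table)

Standard error: SE = √(p̂(1-p̂)/n) = √(0.566667×0.433333/150) = 0.04046031

Margin of error: E = z* × SE = 1.96 × 0.04046031 = 0.079302

Z-interval: p̂ ± E = 0.566667 ± 0.079302 = (0.487364, 0.645969)

Rounded to 4 decimal places:

(0.4874, 0.6460)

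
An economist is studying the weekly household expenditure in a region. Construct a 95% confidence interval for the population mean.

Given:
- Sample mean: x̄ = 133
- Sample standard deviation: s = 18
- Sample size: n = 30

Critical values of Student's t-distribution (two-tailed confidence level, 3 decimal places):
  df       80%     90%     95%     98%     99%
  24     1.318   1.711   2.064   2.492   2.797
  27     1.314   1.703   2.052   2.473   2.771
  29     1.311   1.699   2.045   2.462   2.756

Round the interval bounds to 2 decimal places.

The population standard deviation σ is unknown (only the sample standard deviation s is given), so use a t-interval with df = n - 1 = 30 - 1 = 29.

For 95% confidence with df = 29, t* = 2.045 (from t-table)

Standard error: SE = s/√n = 18/√30 = 3.286335

Margin of error: E = t* × SE = 2.045 × 3.286335 = 6.7206

T-interval: x̄ ± E = 133 ± 6.7206 = (126.2794, 139.7206)

Rounded to 2 decimal places:

(126.28, 139.72)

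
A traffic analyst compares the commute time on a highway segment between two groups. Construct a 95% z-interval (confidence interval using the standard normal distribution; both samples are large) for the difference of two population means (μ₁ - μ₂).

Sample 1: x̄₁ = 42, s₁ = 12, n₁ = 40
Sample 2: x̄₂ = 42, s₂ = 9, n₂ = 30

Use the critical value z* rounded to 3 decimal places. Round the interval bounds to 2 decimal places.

Both samples are large (n₁ = 40 ≥ 30, n₂ = 30 ≥ 30), so a z-interval for the difference of means applies.

Point estimate: x̄₁ - x̄₂ = 42 - 42 = 0

Standard error: SE = √(s₁²/n₁ + s₂²/n₂)
= √(12²/40 + 9²/30)
= √(3.600000 + 2.700000)
= 2.509980

For 95% confidence, z* = 1.96 (from standard normal table)
Margin of error: E = z* × SE = 1.96 × 2.509980 = 4.9196

Z-interval: (x̄₁ - x̄₂) ± E = 0 ± 4.9196 = (-4.9196, 4.9196)

Rounded to 2 decimal places:

(-4.92, 4.92)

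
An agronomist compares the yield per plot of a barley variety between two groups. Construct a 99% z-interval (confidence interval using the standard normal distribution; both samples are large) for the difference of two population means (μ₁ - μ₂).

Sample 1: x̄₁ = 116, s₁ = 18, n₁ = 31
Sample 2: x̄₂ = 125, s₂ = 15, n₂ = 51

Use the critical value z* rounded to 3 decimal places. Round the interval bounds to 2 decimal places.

Both samples are large (n₁ = 31 ≥ 30, n₂ = 51 ≥ 30), so a z-interval for the difference of means applies.

Point estimate: x̄₁ - x̄₂ = 116 - 125 = -9

Standard error: SE = √(s₁²/n₁ + s₂²/n₂)
= √(18²/31 + 15²/51)
= √(10.451613 + 4.411765)
= 3.855305

For 99% confidence, z* = 2.576 (from standard normal table)
Margin of error: E = z* × SE = 2.576 × 3.855305 = 9.9313

Z-interval: (x̄₁ - x̄₂) ± E = -9 ± 9.9313 = (-18.9313, 0.9313)

Rounded to 2 decimal places:

(-18.93, 0.93)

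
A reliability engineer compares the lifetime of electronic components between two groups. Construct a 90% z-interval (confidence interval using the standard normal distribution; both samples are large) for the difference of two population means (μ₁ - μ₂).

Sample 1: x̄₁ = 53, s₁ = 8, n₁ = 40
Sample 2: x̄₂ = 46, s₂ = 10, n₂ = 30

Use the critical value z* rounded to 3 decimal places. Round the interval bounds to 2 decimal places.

Both samples are large (n₁ = 40 ≥ 30, n₂ = 30 ≥ 30), so a z-interval for the difference of means applies.

Point estimate: x̄₁ - x̄₂ = 53 - 46 = 7

Standard error: SE = √(s₁²/n₁ + s₂²/n₂)
= √(8²/40 + 10²/30)
= √(1.600000 + 3.333333)
= 2.221111

For 90% confidence, z* = 1.645 (from standard normal table)
Margin of error: E = z* × SE = 1.645 × 2.221111 = 3.6537

Z-interval: (x̄₁ - x̄₂) ± E = 7 ± 3.6537 = (3.3463, 10.6537)

Rounded to 2 decimal places:

(3.35, 10.65)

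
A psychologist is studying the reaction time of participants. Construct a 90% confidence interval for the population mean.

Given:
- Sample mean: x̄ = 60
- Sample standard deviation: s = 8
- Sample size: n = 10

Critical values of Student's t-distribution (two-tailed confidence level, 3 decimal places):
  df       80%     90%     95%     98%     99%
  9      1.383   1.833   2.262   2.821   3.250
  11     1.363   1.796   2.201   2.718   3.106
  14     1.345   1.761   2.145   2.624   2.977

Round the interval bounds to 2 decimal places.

The population standard deviation σ is unknown (only the sample standard deviation s is given), so use a t-interval with df = n - 1 = 10 - 1 = 9.

For 90% confidence with df = 9, t* = 1.833 (from t-table)

Standard error: SE = s/√n = 8/√10 = 2.529822

Margin of error: E = t* × SE = 1.833 × 2.529822 = 4.6372

T-interval: x̄ ± E = 60 ± 4.6372 = (55.3628, 64.6372)

Rounded to 2 decimal places:

(55.36, 64.64)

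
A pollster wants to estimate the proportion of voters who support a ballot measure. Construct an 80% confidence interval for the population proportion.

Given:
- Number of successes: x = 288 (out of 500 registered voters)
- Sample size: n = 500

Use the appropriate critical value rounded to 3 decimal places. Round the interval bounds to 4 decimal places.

Sample proportion: p̂ = 288/500 = 0.576000

Check conditions for normal approximation:
  np̂ = 288 ≥ 10 ✓
  n(1-p̂) = 212 ≥ 10 ✓

The sample is large enough, so use a z-interval (normal approximation) for the proportion.

For 80% confidence, z* = 1.282 (from standard normal table)

Standard error: SE = √(p̂(1-p̂)/n) = √(0.576000×0.424000/500) = 0.02210086

Margin of error: E = z* × SE = 1.282 × 0.02210086 = 0.028333

Z-interval: p̂ ± E = 0.576000 ± 0.028333 = (0.547667, 0.604333)

Rounded to 4 decimal places:

(0.5477, 0.6043)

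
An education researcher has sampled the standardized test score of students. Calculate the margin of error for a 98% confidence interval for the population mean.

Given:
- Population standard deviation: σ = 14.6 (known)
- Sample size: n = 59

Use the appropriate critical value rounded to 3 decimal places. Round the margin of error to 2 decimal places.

The population standard deviation σ is known, so use the z-interval margin of error formula.

For 98% confidence, z* = 2.326 (from standard normal table)

Margin of error formula for z-interval: E = z* × σ/√n

E = 2.326 × 14.6/√59
  = 2.326 × 1.900758
  = 4.4212

Rounded to 2 decimal places:

4.42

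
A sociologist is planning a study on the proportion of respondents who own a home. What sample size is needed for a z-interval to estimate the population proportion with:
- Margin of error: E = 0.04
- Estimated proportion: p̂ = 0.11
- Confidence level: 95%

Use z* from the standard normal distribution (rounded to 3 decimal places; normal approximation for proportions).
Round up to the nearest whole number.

Using z* for proportion z-interval (normal approximation).

For 95% confidence, z* = 1.96 (from standard normal table)

Sample size formula for proportion z-interval: n = z*²p̂(1-p̂)/E²

n = 1.96² × 0.11 × 0.89 / 0.04²
  = 3.8416 × 0.0979 / 0.0016
  = 235.0579

Round up to the nearest whole number: n = 236

236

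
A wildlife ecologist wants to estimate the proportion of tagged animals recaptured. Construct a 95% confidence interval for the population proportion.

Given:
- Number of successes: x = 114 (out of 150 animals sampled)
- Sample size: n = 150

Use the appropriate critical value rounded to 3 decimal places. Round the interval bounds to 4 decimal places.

Sample proportion: p̂ = 114/150 = 0.760000

Check conditions for normal approximation:
  np̂ = 114 ≥ 10 ✓
  n(1-p̂) = 36 ≥ 10 ✓

The sample is large enough, so use a z-interval (normal approximation) for the proportion.

For 95% confidence, z* = 1.96 (from standard normal table)

Standard error: SE = √(p̂(1-p̂)/n) = √(0.760000×0.240000/150) = 0.03487119

Margin of error: E = z* × SE = 1.96 × 0.03487119 = 0.068348

Z-interval: p̂ ± E = 0.760000 ± 0.068348 = (0.691652, 0.828348)

Rounded to 4 decimal places:

(0.6917, 0.8283)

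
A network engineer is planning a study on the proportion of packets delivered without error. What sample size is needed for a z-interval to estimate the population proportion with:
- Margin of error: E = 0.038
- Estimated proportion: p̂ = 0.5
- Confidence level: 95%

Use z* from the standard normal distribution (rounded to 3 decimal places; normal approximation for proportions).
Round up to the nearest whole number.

Using z* for proportion z-interval (normal approximation).

For 95% confidence, z* = 1.96 (from standard normal table)

Sample size formula for proportion z-interval: n = z*²p̂(1-p̂)/E²

n = 1.96² × 0.5 × 0.5 / 0.038²
  = 3.8416 × 0.25 / 0.001444
  = 665.0970

Round up to the nearest whole number: n = 666

666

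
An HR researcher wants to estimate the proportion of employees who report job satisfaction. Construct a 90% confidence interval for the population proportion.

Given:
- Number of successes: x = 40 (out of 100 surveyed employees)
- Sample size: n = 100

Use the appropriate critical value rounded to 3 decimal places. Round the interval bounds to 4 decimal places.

Sample proportion: p̂ = 40/100 = 0.400000

Check conditions for normal approximation:
  np̂ = 40 ≥ 10 ✓
  n(1-p̂) = 60 ≥ 10 ✓

The sample is large enough, so use a z-interval (normal approximation) for the proportion.

For 90% confidence, z* = 1.645 (from standard normal table)

Standard error: SE = √(p̂(1-p̂)/n) = √(0.400000×0.600000/100) = 0.04898979

Margin of error: E = z* × SE = 1.645 × 0.04898979 = 0.080588

Z-interval: p̂ ± E = 0.400000 ± 0.080588 = (0.319412, 0.480588)

Rounded to 4 decimal places:

(0.3194, 0.4806)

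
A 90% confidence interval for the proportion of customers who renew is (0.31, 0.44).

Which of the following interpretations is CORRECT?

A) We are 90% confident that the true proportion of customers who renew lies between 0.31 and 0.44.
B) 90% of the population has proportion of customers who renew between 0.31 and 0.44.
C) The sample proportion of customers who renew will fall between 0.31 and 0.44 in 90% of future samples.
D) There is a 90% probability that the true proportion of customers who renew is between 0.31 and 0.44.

A confidence interval represents our confidence in the procedure, not a probability statement about the parameter.

Key concept: If we repeated this sampling process many times and computed a 90% CI each time, about 90% of those intervals would contain the true population parameter.

For this specific interval (0.31, 0.44):
- Midpoint (point estimate): 0.375
- Margin of error: 0.065

The correct interpretation is the one stating confidence that the true parameter lies in the interval — option A.

A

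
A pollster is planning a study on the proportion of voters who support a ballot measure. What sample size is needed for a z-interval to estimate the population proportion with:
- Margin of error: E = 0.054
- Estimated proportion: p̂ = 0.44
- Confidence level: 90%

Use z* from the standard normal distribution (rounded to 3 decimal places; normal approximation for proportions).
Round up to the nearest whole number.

Using z* for proportion z-interval (normal approximation).

For 90% confidence, z* = 1.645 (from standard normal table)

Sample size formula for proportion z-interval: n = z*²p̂(1-p̂)/E²

n = 1.645² × 0.44 × 0.56 / 0.054²
  = 2.706025 × 0.2464 / 0.002916
  = 228.6573

Round up to the nearest whole number: n = 229

229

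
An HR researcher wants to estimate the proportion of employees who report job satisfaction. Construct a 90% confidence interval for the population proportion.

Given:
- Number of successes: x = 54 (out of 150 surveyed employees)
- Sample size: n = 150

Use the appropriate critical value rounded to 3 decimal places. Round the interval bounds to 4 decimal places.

Sample proportion: p̂ = 54/150 = 0.360000

Check conditions for normal approximation:
  np̂ = 54 ≥ 10 ✓
  n(1-p̂) = 96 ≥ 10 ✓

The sample is large enough, so use a z-interval (normal approximation) for the proportion.

For 90% confidence, z* = 1.645 (from standard normal table)

Standard error: SE = √(p̂(1-p̂)/n) = √(0.360000×0.640000/150) = 0.03919184

Margin of error: E = z* × SE = 1.645 × 0.03919184 = 0.064471

Z-interval: p̂ ± E = 0.360000 ± 0.064471 = (0.295529, 0.424471)

Rounded to 4 decimal places:

(0.2955, 0.4245)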